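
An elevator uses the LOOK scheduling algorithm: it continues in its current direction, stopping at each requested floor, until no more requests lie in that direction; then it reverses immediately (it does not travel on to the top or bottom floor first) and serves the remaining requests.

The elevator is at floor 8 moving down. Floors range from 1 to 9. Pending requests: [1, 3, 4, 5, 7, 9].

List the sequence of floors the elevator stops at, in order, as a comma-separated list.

Answer: 7, 5, 4, 3, 1, 9

Derivation:
Current: 8, moving DOWN
Serve below first (descending): [7, 5, 4, 3, 1]
Then reverse, serve above (ascending): [9]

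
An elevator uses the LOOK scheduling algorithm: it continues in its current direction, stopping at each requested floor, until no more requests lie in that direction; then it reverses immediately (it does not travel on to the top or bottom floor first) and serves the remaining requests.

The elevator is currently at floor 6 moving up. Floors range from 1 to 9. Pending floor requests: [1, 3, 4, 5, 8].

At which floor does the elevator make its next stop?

Answer: 8

Derivation:
Current floor: 6, direction: up
Requests above: [8]
Requests below: [1, 3, 4, 5]
Moving up and requests lie above → nearest above is min([8]) = 8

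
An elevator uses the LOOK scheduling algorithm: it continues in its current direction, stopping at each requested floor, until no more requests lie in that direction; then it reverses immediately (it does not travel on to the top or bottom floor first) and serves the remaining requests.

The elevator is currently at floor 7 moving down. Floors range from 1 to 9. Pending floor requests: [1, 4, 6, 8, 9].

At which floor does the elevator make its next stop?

Answer: 6

Derivation:
Current floor: 7, direction: down
Requests above: [8, 9]
Requests below: [1, 4, 6]
Moving down and requests lie below → nearest below is max([1, 4, 6]) = 6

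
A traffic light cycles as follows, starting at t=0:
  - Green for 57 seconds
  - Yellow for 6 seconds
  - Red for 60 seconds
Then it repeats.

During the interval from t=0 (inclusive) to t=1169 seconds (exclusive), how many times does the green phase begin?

Answer: 10

Derivation:
Cycle = 57+6+60 = 123s
green phase starts at t = k*123 + 0 for k=0,1,2,...
Need k*123+0 < 1169 → k < 9.504
k ∈ {0, ..., 9} → 10 starts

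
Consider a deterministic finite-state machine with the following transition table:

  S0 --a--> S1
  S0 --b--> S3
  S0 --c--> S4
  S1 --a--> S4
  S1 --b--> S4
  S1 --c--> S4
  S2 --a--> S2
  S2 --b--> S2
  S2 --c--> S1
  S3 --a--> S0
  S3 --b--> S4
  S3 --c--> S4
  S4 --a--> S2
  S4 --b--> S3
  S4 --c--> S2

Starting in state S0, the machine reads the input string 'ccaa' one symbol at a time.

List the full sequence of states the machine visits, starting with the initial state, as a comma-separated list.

Start: S0
  read 'c': S0 --c--> S4
  read 'c': S4 --c--> S2
  read 'a': S2 --a--> S2
  read 'a': S2 --a--> S2

Answer: S0, S4, S2, S2, S2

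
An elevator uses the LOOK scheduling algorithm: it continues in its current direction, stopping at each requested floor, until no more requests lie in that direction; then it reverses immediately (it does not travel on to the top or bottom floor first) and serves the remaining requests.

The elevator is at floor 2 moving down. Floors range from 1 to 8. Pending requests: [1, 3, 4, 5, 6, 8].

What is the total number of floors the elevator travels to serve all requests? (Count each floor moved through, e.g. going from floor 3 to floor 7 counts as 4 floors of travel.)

Answer: 8

Derivation:
Start at floor 2 moving down, LOOK stop order: [1, 3, 4, 5, 6, 8]
  2 → 1: |1-2| = 1, total = 1
  1 → 3: |3-1| = 2, total = 3
  3 → 4: |4-3| = 1, total = 4
  4 → 5: |5-4| = 1, total = 5
  5 → 6: |6-5| = 1, total = 6
  6 → 8: |8-6| = 2, total = 8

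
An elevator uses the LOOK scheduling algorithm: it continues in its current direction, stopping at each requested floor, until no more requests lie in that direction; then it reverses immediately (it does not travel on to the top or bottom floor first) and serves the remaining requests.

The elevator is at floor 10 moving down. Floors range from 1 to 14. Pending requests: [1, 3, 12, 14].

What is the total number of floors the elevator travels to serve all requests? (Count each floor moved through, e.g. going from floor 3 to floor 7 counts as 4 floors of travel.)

Start at floor 10 moving down, LOOK stop order: [3, 1, 12, 14]
  10 → 3: |3-10| = 7, total = 7
  3 → 1: |1-3| = 2, total = 9
  1 → 12: |12-1| = 11, total = 20
  12 → 14: |14-12| = 2, total = 22

Answer: 22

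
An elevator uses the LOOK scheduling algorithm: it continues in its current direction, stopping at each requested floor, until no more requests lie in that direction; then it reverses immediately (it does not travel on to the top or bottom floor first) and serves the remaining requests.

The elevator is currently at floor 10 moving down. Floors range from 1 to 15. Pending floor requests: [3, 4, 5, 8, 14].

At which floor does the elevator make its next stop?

Current floor: 10, direction: down
Requests above: [14]
Requests below: [3, 4, 5, 8]
Moving down and requests lie below → nearest below is max([3, 4, 5, 8]) = 8

Answer: 8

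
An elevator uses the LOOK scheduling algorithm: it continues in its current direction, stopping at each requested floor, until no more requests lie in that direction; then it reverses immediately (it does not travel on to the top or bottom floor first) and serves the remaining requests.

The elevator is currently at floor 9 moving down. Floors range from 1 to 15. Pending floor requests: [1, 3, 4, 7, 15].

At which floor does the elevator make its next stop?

Current floor: 9, direction: down
Requests above: [15]
Requests below: [1, 3, 4, 7]
Moving down and requests lie below → nearest below is max([1, 3, 4, 7]) = 7

Answer: 7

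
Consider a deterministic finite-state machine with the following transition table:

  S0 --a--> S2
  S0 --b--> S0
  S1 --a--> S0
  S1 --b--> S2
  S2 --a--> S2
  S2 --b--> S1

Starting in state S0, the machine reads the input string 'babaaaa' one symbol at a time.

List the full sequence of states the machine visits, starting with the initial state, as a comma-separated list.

Answer: S0, S0, S2, S1, S0, S2, S2, S2

Derivation:
Start: S0
  read 'b': S0 --b--> S0
  read 'a': S0 --a--> S2
  read 'b': S2 --b--> S1
  read 'a': S1 --a--> S0
  read 'a': S0 --a--> S2
  read 'a': S2 --a--> S2
  read 'a': S2 --a--> S2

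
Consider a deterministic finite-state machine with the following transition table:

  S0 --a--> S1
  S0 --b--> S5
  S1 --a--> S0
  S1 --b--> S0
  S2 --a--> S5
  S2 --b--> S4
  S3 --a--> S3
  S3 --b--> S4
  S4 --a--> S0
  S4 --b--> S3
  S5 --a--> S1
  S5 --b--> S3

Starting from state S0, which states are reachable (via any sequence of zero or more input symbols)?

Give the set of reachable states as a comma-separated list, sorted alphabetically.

BFS from S0:
  visit S0: S0--a-->S1 (new), S0--b-->S5 (new)
  visit S1: S1--a-->S0 (seen), S1--b-->S0 (seen)
  visit S5: S5--a-->S1 (seen), S5--b-->S3 (new)
  visit S3: S3--a-->S3 (seen), S3--b-->S4 (new)
  visit S4: S4--a-->S0 (seen), S4--b-->S3 (seen)

Answer: S0, S1, S3, S4, S5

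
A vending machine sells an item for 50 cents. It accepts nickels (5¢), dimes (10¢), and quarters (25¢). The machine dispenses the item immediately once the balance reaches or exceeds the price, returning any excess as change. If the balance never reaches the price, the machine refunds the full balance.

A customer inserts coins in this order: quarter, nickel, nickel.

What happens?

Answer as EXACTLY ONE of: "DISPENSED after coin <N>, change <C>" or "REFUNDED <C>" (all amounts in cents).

Price: 50¢
Coin 1 (quarter, 25¢): balance = 25¢
Coin 2 (nickel, 5¢): balance = 30¢
Coin 3 (nickel, 5¢): balance = 35¢
All coins inserted, balance 35¢ < price 50¢ → REFUND 35¢

Answer: REFUNDED 35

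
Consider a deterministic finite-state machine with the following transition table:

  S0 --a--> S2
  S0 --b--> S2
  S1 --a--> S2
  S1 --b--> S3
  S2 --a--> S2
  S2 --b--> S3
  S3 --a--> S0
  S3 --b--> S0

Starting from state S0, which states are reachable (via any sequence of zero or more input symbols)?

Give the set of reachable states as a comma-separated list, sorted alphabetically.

BFS from S0:
  visit S0: S0--a-->S2 (new), S0--b-->S2 (seen)
  visit S2: S2--a-->S2 (seen), S2--b-->S3 (new)
  visit S3: S3--a-->S0 (seen), S3--b-->S0 (seen)

Answer: S0, S2, S3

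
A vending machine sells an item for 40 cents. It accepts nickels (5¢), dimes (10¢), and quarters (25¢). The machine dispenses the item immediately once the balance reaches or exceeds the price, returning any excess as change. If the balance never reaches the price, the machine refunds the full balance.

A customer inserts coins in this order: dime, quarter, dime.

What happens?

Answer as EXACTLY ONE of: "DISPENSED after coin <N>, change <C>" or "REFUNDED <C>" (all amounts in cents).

Answer: DISPENSED after coin 3, change 5

Derivation:
Price: 40¢
Coin 1 (dime, 10¢): balance = 10¢
Coin 2 (quarter, 25¢): balance = 35¢
Coin 3 (dime, 10¢): balance = 45¢
  → balance >= price → DISPENSE, change = 45 - 40 = 5¢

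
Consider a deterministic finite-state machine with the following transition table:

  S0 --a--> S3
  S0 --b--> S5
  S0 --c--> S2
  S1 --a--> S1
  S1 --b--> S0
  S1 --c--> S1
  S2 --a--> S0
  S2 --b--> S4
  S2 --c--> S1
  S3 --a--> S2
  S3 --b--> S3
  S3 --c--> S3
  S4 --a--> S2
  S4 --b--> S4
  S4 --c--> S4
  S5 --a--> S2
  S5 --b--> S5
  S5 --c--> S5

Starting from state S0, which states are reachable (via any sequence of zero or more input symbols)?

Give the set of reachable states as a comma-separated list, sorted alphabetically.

Answer: S0, S1, S2, S3, S4, S5

Derivation:
BFS from S0:
  visit S0: S0--a-->S3 (new), S0--b-->S5 (new), S0--c-->S2 (new)
  visit S3: S3--a-->S2 (seen), S3--b-->S3 (seen), S3--c-->S3 (seen)
  visit S5: S5--a-->S2 (seen), S5--b-->S5 (seen), S5--c-->S5 (seen)
  visit S2: S2--a-->S0 (seen), S2--b-->S4 (new), S2--c-->S1 (new)
  visit S4: S4--a-->S2 (seen), S4--b-->S4 (seen), S4--c-->S4 (seen)
  visit S1: S1--a-->S1 (seen), S1--b-->S0 (seen), S1--c-->S1 (seen)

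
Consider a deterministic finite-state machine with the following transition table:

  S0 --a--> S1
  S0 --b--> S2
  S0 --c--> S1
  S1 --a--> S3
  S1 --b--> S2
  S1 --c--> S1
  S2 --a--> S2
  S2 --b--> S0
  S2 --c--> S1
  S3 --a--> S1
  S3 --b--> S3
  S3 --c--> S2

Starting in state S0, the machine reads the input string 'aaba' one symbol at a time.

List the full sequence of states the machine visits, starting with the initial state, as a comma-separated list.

Start: S0
  read 'a': S0 --a--> S1
  read 'a': S1 --a--> S3
  read 'b': S3 --b--> S3
  read 'a': S3 --a--> S1

Answer: S0, S1, S3, S3, S1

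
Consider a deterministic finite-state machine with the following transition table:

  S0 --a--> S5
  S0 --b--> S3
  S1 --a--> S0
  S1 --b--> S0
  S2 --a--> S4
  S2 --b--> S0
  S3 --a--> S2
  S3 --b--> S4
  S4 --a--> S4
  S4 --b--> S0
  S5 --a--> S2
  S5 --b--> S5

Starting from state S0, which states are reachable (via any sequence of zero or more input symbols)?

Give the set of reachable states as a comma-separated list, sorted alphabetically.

Answer: S0, S2, S3, S4, S5

Derivation:
BFS from S0:
  visit S0: S0--a-->S5 (new), S0--b-->S3 (new)
  visit S5: S5--a-->S2 (new), S5--b-->S5 (seen)
  visit S3: S3--a-->S2 (seen), S3--b-->S4 (new)
  visit S2: S2--a-->S4 (seen), S2--b-->S0 (seen)
  visit S4: S4--a-->S4 (seen), S4--b-->S0 (seen)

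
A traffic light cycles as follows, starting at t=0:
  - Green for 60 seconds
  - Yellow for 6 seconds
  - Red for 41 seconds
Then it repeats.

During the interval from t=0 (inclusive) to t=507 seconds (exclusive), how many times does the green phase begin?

Answer: 5

Derivation:
Cycle = 60+6+41 = 107s
green phase starts at t = k*107 + 0 for k=0,1,2,...
Need k*107+0 < 507 → k < 4.738
k ∈ {0, ..., 4} → 5 starts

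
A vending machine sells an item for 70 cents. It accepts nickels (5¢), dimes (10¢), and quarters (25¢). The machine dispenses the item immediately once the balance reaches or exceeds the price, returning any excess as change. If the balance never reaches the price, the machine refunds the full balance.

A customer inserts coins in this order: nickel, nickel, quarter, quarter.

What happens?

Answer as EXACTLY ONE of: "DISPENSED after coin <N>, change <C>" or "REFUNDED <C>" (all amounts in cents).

Answer: REFUNDED 60

Derivation:
Price: 70¢
Coin 1 (nickel, 5¢): balance = 5¢
Coin 2 (nickel, 5¢): balance = 10¢
Coin 3 (quarter, 25¢): balance = 35¢
Coin 4 (quarter, 25¢): balance = 60¢
All coins inserted, balance 60¢ < price 70¢ → REFUND 60¢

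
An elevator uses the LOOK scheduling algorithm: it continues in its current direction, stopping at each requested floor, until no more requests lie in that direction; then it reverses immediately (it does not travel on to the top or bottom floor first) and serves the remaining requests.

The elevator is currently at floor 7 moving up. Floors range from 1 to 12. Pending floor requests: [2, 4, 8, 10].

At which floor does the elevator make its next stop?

Answer: 8

Derivation:
Current floor: 7, direction: up
Requests above: [8, 10]
Requests below: [2, 4]
Moving up and requests lie above → nearest above is min([8, 10]) = 8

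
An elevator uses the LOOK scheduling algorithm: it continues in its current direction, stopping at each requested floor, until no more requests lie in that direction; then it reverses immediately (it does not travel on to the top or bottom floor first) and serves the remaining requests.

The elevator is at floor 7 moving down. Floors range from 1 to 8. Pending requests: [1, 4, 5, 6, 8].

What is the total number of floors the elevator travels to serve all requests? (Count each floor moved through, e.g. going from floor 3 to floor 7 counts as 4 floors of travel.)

Start at floor 7 moving down, LOOK stop order: [6, 5, 4, 1, 8]
  7 → 6: |6-7| = 1, total = 1
  6 → 5: |5-6| = 1, total = 2
  5 → 4: |4-5| = 1, total = 3
  4 → 1: |1-4| = 3, total = 6
  1 → 8: |8-1| = 7, total = 13

Answer: 13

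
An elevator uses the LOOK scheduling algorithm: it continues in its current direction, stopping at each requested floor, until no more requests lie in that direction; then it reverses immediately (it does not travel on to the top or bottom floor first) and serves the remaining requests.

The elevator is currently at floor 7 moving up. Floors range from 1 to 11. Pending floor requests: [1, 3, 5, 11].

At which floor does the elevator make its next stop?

Answer: 11

Derivation:
Current floor: 7, direction: up
Requests above: [11]
Requests below: [1, 3, 5]
Moving up and requests lie above → nearest above is min([11]) = 11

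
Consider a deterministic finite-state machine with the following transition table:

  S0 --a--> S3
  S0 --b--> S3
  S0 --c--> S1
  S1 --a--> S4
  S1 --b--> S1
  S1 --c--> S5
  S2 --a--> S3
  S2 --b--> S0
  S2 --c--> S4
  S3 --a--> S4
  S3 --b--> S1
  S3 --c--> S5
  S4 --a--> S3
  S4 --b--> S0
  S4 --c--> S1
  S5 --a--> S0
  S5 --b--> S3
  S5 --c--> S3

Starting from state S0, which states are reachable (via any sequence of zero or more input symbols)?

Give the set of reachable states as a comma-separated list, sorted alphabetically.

Answer: S0, S1, S3, S4, S5

Derivation:
BFS from S0:
  visit S0: S0--a-->S3 (new), S0--b-->S3 (seen), S0--c-->S1 (new)
  visit S3: S3--a-->S4 (new), S3--b-->S1 (seen), S3--c-->S5 (new)
  visit S1: S1--a-->S4 (seen), S1--b-->S1 (seen), S1--c-->S5 (seen)
  visit S4: S4--a-->S3 (seen), S4--b-->S0 (seen), S4--c-->S1 (seen)
  visit S5: S5--a-->S0 (seen), S5--b-->S3 (seen), S5--c-->S3 (seen)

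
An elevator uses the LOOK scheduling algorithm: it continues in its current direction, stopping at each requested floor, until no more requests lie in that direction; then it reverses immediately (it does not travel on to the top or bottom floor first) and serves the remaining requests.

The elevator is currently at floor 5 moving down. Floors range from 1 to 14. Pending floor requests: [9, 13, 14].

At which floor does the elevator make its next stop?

Answer: 9

Derivation:
Current floor: 5, direction: down
Requests above: [9, 13, 14]
Requests below: []
Moving down but no requests below → reverse; nearest above is min([9, 13, 14]) = 9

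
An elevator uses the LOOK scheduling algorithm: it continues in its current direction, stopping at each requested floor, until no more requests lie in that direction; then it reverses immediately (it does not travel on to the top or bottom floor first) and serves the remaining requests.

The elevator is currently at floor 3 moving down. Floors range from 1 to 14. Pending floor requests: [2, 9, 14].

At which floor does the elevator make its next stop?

Current floor: 3, direction: down
Requests above: [9, 14]
Requests below: [2]
Moving down and requests lie below → nearest below is max([2]) = 2

Answer: 2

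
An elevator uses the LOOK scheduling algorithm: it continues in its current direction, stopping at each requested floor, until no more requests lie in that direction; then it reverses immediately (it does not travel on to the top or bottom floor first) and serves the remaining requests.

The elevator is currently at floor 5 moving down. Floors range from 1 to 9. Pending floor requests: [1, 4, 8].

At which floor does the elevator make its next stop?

Answer: 4

Derivation:
Current floor: 5, direction: down
Requests above: [8]
Requests below: [1, 4]
Moving down and requests lie below → nearest below is max([1, 4]) = 4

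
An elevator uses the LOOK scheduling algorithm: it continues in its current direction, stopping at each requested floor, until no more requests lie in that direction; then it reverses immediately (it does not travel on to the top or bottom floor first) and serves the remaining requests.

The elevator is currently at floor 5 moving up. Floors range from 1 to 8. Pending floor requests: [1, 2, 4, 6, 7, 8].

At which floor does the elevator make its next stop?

Current floor: 5, direction: up
Requests above: [6, 7, 8]
Requests below: [1, 2, 4]
Moving up and requests lie above → nearest above is min([6, 7, 8]) = 6

Answer: 6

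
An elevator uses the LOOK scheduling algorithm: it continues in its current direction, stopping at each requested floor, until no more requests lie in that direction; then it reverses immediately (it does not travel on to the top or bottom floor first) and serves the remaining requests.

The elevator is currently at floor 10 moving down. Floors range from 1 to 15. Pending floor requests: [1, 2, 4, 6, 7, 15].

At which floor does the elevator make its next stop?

Current floor: 10, direction: down
Requests above: [15]
Requests below: [1, 2, 4, 6, 7]
Moving down and requests lie below → nearest below is max([1, 2, 4, 6, 7]) = 7

Answer: 7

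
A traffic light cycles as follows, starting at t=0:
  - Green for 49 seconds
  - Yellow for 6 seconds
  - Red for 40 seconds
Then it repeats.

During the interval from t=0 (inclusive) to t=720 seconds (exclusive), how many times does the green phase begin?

Answer: 8

Derivation:
Cycle = 49+6+40 = 95s
green phase starts at t = k*95 + 0 for k=0,1,2,...
Need k*95+0 < 720 → k < 7.579
k ∈ {0, ..., 7} → 8 starts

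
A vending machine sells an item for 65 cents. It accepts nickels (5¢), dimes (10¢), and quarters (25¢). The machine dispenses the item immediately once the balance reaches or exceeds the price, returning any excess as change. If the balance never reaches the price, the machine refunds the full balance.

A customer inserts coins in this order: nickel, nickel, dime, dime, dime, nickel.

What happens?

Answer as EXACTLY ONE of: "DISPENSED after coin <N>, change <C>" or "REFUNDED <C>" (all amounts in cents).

Answer: REFUNDED 45

Derivation:
Price: 65¢
Coin 1 (nickel, 5¢): balance = 5¢
Coin 2 (nickel, 5¢): balance = 10¢
Coin 3 (dime, 10¢): balance = 20¢
Coin 4 (dime, 10¢): balance = 30¢
Coin 5 (dime, 10¢): balance = 40¢
Coin 6 (nickel, 5¢): balance = 45¢
All coins inserted, balance 45¢ < price 65¢ → REFUND 45¢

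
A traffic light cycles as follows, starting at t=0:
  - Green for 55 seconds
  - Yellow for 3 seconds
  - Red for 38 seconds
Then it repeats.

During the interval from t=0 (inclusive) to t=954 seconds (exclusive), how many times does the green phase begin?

Cycle = 55+3+38 = 96s
green phase starts at t = k*96 + 0 for k=0,1,2,...
Need k*96+0 < 954 → k < 9.938
k ∈ {0, ..., 9} → 10 starts

Answer: 10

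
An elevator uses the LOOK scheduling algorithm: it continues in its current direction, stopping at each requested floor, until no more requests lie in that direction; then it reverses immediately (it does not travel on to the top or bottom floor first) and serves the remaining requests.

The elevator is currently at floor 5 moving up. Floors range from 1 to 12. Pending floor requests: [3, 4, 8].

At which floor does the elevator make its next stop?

Current floor: 5, direction: up
Requests above: [8]
Requests below: [3, 4]
Moving up and requests lie above → nearest above is min([8]) = 8

Answer: 8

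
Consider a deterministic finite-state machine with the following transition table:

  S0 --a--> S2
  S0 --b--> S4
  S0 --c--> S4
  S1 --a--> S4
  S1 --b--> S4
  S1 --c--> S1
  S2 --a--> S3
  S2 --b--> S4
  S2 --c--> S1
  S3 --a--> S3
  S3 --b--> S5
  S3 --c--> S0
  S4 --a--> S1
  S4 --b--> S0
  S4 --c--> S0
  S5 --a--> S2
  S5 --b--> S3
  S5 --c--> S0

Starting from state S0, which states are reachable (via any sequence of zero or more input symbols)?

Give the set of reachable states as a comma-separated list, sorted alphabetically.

Answer: S0, S1, S2, S3, S4, S5

Derivation:
BFS from S0:
  visit S0: S0--a-->S2 (new), S0--b-->S4 (new), S0--c-->S4 (seen)
  visit S2: S2--a-->S3 (new), S2--b-->S4 (seen), S2--c-->S1 (new)
  visit S4: S4--a-->S1 (seen), S4--b-->S0 (seen), S4--c-->S0 (seen)
  visit S3: S3--a-->S3 (seen), S3--b-->S5 (new), S3--c-->S0 (seen)
  visit S1: S1--a-->S4 (seen), S1--b-->S4 (seen), S1--c-->S1 (seen)
  visit S5: S5--a-->S2 (seen), S5--b-->S3 (seen), S5--c-->S0 (seen)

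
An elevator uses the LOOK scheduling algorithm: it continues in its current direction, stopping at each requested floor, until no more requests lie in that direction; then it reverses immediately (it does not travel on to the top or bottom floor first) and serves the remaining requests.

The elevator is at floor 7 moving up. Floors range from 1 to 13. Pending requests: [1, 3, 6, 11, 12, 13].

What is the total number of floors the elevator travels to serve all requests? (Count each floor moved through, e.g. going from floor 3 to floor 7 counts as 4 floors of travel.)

Start at floor 7 moving up, LOOK stop order: [11, 12, 13, 6, 3, 1]
  7 → 11: |11-7| = 4, total = 4
  11 → 12: |12-11| = 1, total = 5
  12 → 13: |13-12| = 1, total = 6
  13 → 6: |6-13| = 7, total = 13
  6 → 3: |3-6| = 3, total = 16
  3 → 1: |1-3| = 2, total = 18

Answer: 18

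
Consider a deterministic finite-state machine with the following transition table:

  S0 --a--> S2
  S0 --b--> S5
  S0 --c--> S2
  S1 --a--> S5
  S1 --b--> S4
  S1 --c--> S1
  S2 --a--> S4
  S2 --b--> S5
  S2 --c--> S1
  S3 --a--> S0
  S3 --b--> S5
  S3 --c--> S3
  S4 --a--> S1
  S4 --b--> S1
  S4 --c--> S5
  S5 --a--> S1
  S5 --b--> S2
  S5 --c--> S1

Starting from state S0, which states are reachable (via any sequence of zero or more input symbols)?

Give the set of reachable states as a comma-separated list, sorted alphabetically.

Answer: S0, S1, S2, S4, S5

Derivation:
BFS from S0:
  visit S0: S0--a-->S2 (new), S0--b-->S5 (new), S0--c-->S2 (seen)
  visit S2: S2--a-->S4 (new), S2--b-->S5 (seen), S2--c-->S1 (new)
  visit S5: S5--a-->S1 (seen), S5--b-->S2 (seen), S5--c-->S1 (seen)
  visit S4: S4--a-->S1 (seen), S4--b-->S1 (seen), S4--c-->S5 (seen)
  visit S1: S1--a-->S5 (seen), S1--b-->S4 (seen), S1--c-->S1 (seen)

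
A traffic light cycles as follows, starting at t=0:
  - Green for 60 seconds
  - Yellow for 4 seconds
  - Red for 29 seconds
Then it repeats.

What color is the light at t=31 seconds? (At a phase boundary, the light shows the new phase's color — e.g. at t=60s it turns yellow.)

Cycle length = 60 + 4 + 29 = 93s
t = 31, phase_t = 31 mod 93 = 31
31 < 60 (green end) → GREEN

Answer: green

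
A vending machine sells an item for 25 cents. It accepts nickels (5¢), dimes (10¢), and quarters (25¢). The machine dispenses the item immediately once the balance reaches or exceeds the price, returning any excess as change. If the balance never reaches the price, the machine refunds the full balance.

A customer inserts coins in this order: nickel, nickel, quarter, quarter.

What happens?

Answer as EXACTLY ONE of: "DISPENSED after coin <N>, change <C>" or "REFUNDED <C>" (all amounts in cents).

Price: 25¢
Coin 1 (nickel, 5¢): balance = 5¢
Coin 2 (nickel, 5¢): balance = 10¢
Coin 3 (quarter, 25¢): balance = 35¢
  → balance >= price → DISPENSE, change = 35 - 25 = 10¢

Answer: DISPENSED after coin 3, change 10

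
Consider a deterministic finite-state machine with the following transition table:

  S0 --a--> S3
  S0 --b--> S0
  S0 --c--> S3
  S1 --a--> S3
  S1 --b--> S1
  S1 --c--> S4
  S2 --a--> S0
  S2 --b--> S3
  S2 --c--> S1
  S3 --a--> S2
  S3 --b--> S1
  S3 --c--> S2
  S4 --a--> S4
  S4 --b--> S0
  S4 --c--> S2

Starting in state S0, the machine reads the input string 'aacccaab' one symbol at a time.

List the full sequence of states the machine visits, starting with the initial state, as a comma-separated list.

Start: S0
  read 'a': S0 --a--> S3
  read 'a': S3 --a--> S2
  read 'c': S2 --c--> S1
  read 'c': S1 --c--> S4
  read 'c': S4 --c--> S2
  read 'a': S2 --a--> S0
  read 'a': S0 --a--> S3
  read 'b': S3 --b--> S1

Answer: S0, S3, S2, S1, S4, S2, S0, S3, S1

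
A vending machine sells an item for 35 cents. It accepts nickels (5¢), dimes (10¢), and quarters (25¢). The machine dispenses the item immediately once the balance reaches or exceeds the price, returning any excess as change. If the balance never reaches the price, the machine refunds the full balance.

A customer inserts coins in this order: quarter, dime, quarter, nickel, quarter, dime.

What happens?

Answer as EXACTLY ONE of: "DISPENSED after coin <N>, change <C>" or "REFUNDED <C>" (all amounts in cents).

Answer: DISPENSED after coin 2, change 0

Derivation:
Price: 35¢
Coin 1 (quarter, 25¢): balance = 25¢
Coin 2 (dime, 10¢): balance = 35¢
  → balance >= price → DISPENSE, change = 35 - 35 = 0¢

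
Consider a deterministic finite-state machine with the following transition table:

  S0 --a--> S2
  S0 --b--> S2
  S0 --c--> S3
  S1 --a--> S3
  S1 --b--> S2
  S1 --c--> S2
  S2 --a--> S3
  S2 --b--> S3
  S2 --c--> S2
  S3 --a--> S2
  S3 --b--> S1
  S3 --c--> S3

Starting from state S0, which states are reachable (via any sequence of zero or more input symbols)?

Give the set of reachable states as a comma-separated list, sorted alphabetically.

Answer: S0, S1, S2, S3

Derivation:
BFS from S0:
  visit S0: S0--a-->S2 (new), S0--b-->S2 (seen), S0--c-->S3 (new)
  visit S2: S2--a-->S3 (seen), S2--b-->S3 (seen), S2--c-->S2 (seen)
  visit S3: S3--a-->S2 (seen), S3--b-->S1 (new), S3--c-->S3 (seen)
  visit S1: S1--a-->S3 (seen), S1--b-->S2 (seen), S1--c-->S2 (seen)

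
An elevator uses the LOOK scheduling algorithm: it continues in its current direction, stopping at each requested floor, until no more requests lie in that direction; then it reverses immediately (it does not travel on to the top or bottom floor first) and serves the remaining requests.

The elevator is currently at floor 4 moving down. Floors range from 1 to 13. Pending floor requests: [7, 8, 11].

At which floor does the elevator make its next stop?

Current floor: 4, direction: down
Requests above: [7, 8, 11]
Requests below: []
Moving down but no requests below → reverse; nearest above is min([7, 8, 11]) = 7

Answer: 7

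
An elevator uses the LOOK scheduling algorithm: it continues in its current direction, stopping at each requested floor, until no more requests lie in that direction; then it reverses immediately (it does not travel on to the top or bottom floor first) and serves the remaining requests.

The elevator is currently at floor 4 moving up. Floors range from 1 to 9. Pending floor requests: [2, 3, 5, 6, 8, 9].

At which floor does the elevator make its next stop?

Answer: 5

Derivation:
Current floor: 4, direction: up
Requests above: [5, 6, 8, 9]
Requests below: [2, 3]
Moving up and requests lie above → nearest above is min([5, 6, 8, 9]) = 5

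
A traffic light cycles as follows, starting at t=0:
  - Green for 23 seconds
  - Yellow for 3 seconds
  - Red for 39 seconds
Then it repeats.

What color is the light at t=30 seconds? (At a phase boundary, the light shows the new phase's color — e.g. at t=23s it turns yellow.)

Cycle length = 23 + 3 + 39 = 65s
t = 30, phase_t = 30 mod 65 = 30
30 >= 26 → RED

Answer: red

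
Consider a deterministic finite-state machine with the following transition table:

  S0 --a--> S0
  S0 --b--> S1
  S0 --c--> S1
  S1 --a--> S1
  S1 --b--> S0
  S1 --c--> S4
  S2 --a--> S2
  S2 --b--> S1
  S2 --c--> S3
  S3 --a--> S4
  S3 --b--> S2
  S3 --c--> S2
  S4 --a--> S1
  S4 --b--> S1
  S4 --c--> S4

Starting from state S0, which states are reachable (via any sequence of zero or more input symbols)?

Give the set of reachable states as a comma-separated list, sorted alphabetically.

Answer: S0, S1, S4

Derivation:
BFS from S0:
  visit S0: S0--a-->S0 (seen), S0--b-->S1 (new), S0--c-->S1 (seen)
  visit S1: S1--a-->S1 (seen), S1--b-->S0 (seen), S1--c-->S4 (new)
  visit S4: S4--a-->S1 (seen), S4--b-->S1 (seen), S4--c-->S4 (seen)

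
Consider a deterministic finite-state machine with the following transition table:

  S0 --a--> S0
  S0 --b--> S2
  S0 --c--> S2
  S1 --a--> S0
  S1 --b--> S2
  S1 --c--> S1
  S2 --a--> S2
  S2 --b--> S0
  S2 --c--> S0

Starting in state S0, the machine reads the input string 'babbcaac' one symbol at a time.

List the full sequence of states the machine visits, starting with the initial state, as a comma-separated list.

Answer: S0, S2, S2, S0, S2, S0, S0, S0, S2

Derivation:
Start: S0
  read 'b': S0 --b--> S2
  read 'a': S2 --a--> S2
  read 'b': S2 --b--> S0
  read 'b': S0 --b--> S2
  read 'c': S2 --c--> S0
  read 'a': S0 --a--> S0
  read 'a': S0 --a--> S0
  read 'c': S0 --c--> S2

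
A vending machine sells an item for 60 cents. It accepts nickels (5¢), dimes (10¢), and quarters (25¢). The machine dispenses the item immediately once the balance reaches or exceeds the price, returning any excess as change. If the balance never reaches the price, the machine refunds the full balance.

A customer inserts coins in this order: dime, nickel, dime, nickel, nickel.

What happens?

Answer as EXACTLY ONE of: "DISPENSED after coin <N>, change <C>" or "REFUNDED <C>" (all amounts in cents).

Answer: REFUNDED 35

Derivation:
Price: 60¢
Coin 1 (dime, 10¢): balance = 10¢
Coin 2 (nickel, 5¢): balance = 15¢
Coin 3 (dime, 10¢): balance = 25¢
Coin 4 (nickel, 5¢): balance = 30¢
Coin 5 (nickel, 5¢): balance = 35¢
All coins inserted, balance 35¢ < price 60¢ → REFUND 35¢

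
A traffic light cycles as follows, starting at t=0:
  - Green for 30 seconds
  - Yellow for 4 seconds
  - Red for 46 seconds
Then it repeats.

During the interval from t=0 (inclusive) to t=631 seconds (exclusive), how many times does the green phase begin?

Cycle = 30+4+46 = 80s
green phase starts at t = k*80 + 0 for k=0,1,2,...
Need k*80+0 < 631 → k < 7.888
k ∈ {0, ..., 7} → 8 starts

Answer: 8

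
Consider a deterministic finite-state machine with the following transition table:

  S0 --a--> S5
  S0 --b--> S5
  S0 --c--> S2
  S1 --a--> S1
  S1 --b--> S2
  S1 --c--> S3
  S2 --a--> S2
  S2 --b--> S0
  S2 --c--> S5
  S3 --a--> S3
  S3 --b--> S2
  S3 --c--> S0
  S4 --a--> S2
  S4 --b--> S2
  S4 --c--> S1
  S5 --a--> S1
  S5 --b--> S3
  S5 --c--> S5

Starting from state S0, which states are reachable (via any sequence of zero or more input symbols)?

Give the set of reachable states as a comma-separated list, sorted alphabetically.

Answer: S0, S1, S2, S3, S5

Derivation:
BFS from S0:
  visit S0: S0--a-->S5 (new), S0--b-->S5 (seen), S0--c-->S2 (new)
  visit S5: S5--a-->S1 (new), S5--b-->S3 (new), S5--c-->S5 (seen)
  visit S2: S2--a-->S2 (seen), S2--b-->S0 (seen), S2--c-->S5 (seen)
  visit S1: S1--a-->S1 (seen), S1--b-->S2 (seen), S1--c-->S3 (seen)
  visit S3: S3--a-->S3 (seen), S3--b-->S2 (seen), S3--c-->S0 (seen)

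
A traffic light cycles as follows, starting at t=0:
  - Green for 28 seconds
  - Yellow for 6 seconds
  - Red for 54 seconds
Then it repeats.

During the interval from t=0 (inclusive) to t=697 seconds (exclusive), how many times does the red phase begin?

Answer: 8

Derivation:
Cycle = 28+6+54 = 88s
red phase starts at t = k*88 + 34 for k=0,1,2,...
Need k*88+34 < 697 → k < 7.534
k ∈ {0, ..., 7} → 8 starts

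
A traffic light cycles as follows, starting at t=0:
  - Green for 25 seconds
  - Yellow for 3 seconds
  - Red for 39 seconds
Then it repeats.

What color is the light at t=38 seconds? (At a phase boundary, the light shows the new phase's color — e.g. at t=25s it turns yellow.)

Answer: red

Derivation:
Cycle length = 25 + 3 + 39 = 67s
t = 38, phase_t = 38 mod 67 = 38
38 >= 28 → RED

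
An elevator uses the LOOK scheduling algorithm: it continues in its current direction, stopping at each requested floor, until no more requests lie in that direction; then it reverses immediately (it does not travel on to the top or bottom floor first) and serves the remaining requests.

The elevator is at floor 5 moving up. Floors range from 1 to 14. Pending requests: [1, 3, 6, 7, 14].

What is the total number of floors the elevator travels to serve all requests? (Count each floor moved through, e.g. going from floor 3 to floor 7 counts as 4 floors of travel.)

Answer: 22

Derivation:
Start at floor 5 moving up, LOOK stop order: [6, 7, 14, 3, 1]
  5 → 6: |6-5| = 1, total = 1
  6 → 7: |7-6| = 1, total = 2
  7 → 14: |14-7| = 7, total = 9
  14 → 3: |3-14| = 11, total = 20
  3 → 1: |1-3| = 2, total = 22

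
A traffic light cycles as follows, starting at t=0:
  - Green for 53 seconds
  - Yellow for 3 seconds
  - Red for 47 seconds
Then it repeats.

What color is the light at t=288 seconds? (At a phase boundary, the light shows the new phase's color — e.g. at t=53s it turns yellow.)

Answer: red

Derivation:
Cycle length = 53 + 3 + 47 = 103s
t = 288, phase_t = 288 mod 103 = 82
82 >= 56 → RED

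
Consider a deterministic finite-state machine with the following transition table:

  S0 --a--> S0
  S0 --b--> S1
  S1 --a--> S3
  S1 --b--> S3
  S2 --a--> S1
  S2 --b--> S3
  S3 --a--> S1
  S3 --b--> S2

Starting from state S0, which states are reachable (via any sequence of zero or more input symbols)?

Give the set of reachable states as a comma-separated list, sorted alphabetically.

Answer: S0, S1, S2, S3

Derivation:
BFS from S0:
  visit S0: S0--a-->S0 (seen), S0--b-->S1 (new)
  visit S1: S1--a-->S3 (new), S1--b-->S3 (seen)
  visit S3: S3--a-->S1 (seen), S3--b-->S2 (new)
  visit S2: S2--a-->S1 (seen), S2--b-->S3 (seen)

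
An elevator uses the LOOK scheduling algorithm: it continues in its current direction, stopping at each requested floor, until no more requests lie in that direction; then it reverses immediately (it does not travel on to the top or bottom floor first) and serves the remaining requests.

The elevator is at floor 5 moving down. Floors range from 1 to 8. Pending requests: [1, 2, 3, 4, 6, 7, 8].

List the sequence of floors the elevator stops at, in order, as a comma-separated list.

Current: 5, moving DOWN
Serve below first (descending): [4, 3, 2, 1]
Then reverse, serve above (ascending): [6, 7, 8]

Answer: 4, 3, 2, 1, 6, 7, 8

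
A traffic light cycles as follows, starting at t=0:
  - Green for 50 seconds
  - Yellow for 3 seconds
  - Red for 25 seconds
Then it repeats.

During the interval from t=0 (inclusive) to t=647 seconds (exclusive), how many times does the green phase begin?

Cycle = 50+3+25 = 78s
green phase starts at t = k*78 + 0 for k=0,1,2,...
Need k*78+0 < 647 → k < 8.295
k ∈ {0, ..., 8} → 9 starts

Answer: 9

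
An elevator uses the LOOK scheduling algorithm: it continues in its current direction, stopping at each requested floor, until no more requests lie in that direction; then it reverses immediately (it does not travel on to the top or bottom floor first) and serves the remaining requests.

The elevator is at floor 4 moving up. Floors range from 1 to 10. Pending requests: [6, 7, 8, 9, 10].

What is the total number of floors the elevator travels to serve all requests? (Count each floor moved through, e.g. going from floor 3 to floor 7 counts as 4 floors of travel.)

Answer: 6

Derivation:
Start at floor 4 moving up, LOOK stop order: [6, 7, 8, 9, 10]
  4 → 6: |6-4| = 2, total = 2
  6 → 7: |7-6| = 1, total = 3
  7 → 8: |8-7| = 1, total = 4
  8 → 9: |9-8| = 1, total = 5
  9 → 10: |10-9| = 1, total = 6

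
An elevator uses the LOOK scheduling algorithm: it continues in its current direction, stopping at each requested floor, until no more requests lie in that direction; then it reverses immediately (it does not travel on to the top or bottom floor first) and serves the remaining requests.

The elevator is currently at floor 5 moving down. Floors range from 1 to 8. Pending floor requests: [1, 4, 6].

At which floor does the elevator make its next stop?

Current floor: 5, direction: down
Requests above: [6]
Requests below: [1, 4]
Moving down and requests lie below → nearest below is max([1, 4]) = 4

Answer: 4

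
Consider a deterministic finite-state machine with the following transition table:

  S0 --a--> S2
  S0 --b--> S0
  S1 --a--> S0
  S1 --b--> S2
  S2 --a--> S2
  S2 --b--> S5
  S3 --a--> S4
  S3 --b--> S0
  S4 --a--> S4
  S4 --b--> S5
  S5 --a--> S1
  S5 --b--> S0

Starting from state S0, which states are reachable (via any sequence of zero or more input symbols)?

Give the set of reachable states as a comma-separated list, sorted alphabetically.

BFS from S0:
  visit S0: S0--a-->S2 (new), S0--b-->S0 (seen)
  visit S2: S2--a-->S2 (seen), S2--b-->S5 (new)
  visit S5: S5--a-->S1 (new), S5--b-->S0 (seen)
  visit S1: S1--a-->S0 (seen), S1--b-->S2 (seen)

Answer: S0, S1, S2, S5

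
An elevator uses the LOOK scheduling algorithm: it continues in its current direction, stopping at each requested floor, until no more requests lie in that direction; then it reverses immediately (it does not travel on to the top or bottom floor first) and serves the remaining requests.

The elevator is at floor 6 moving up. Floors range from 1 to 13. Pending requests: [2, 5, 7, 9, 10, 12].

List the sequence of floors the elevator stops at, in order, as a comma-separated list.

Current: 6, moving UP
Serve above first (ascending): [7, 9, 10, 12]
Then reverse, serve below (descending): [5, 2]

Answer: 7, 9, 10, 12, 5, 2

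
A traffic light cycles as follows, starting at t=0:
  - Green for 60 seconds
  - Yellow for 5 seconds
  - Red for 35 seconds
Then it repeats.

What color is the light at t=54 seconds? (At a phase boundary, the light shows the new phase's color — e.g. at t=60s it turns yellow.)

Answer: green

Derivation:
Cycle length = 60 + 5 + 35 = 100s
t = 54, phase_t = 54 mod 100 = 54
54 < 60 (green end) → GREEN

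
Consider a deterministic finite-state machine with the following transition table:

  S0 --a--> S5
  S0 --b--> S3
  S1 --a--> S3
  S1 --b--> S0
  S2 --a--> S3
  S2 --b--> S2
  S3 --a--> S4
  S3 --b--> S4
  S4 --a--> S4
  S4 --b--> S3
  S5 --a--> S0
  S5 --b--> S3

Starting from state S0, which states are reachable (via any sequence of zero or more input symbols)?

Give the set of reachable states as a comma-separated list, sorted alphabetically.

Answer: S0, S3, S4, S5

Derivation:
BFS from S0:
  visit S0: S0--a-->S5 (new), S0--b-->S3 (new)
  visit S5: S5--a-->S0 (seen), S5--b-->S3 (seen)
  visit S3: S3--a-->S4 (new), S3--b-->S4 (seen)
  visit S4: S4--a-->S4 (seen), S4--b-->S3 (seen)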